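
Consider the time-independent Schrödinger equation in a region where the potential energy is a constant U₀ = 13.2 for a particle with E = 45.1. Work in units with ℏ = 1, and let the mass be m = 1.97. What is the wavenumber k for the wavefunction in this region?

k = 11.2

With E > U₀ the solution is oscillatory, ψ ∝ e^{±ikx} with k = √(2m(E − U₀))/ℏ.
k = √(2 × 1.97 × 31.9) = 11.21.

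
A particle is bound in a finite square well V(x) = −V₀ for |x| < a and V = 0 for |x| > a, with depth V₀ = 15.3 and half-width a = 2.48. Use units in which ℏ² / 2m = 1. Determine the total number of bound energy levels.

Define the well-strength parameter z₀ = (a/ℏ)√(2mV₀) = 2.48 × √(2·0.5·15.3) = 9.701.
The even/odd transcendental equations gain one root per π/2 in z₀, giving N = 1 + ⌊2z₀/π⌋ = 1 + ⌊6.176⌋ = 7.

N = 7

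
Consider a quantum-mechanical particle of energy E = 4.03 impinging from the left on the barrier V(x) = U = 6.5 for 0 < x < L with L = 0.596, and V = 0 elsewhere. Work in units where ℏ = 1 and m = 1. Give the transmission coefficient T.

Since E < U the interior solution is evanescent with decay constant κ = √(2m(U − E))/ℏ = 2.223.
κL = 1.325, sinh(κL) = 1.748.
The exact tunnelling result is T⁻¹ = 1 + U² sinh²(κL) / [4E(U − E)] = 4.241, so T = 0.236.

T = 0.236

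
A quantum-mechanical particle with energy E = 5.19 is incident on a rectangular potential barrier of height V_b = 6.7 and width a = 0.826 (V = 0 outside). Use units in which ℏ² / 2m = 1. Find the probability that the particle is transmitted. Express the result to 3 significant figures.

Since E < V_b the interior solution is evanescent with decay constant κ = √(2m(V_b − E))/ℏ = 1.229.
κa = 1.015, sinh(κa) = 1.198.
The exact tunnelling result is T⁻¹ = 1 + V_b² sinh²(κa) / [4E(V_b − E)] = 3.057, so T = 0.327.

T = 0.327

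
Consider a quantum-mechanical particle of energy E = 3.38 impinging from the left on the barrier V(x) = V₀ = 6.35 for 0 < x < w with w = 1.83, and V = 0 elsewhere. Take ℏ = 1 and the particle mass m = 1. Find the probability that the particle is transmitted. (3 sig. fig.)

T = 0.000532

E < V₀: inside the barrier ψ ∝ e^{±κx} with κ = √(2m(V₀ − E))/ℏ = 2.437.
κw = 4.460, sinh(κw) = 43.24.
The exact tunnelling result is T⁻¹ = 1 + V₀² sinh²(κw) / [4E(V₀ − E)] = 1879, so T = 0.000532.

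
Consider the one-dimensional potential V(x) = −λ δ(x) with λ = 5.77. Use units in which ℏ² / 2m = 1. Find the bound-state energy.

E = -8.32

For x ≠ 0 the bound state is ψ ∝ e^{−κ|x|}; integrating the TISE across the delta gives the cusp condition 2κ = 2mλ/ℏ², so κ = 2.885.
Then E = −ℏ²κ²/(2m) = −mλ²/(2ℏ²) = -8.323.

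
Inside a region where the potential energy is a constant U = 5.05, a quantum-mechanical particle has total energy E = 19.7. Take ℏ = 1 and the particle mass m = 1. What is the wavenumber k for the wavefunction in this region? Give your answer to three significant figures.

k = 5.41

With E > U the solution is oscillatory, ψ ∝ e^{±ikx} with k = √(2m(E − U))/ℏ.
k = √(2 × 1 × 14.65) = 5.413.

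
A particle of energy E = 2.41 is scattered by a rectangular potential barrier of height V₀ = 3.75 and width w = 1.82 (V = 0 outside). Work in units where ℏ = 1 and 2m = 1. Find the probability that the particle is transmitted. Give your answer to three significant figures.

T = 0.0530

E < V₀: inside the barrier ψ ∝ e^{±κx} with κ = √(2m(V₀ − E))/ℏ = 1.158.
κw = 2.107, sinh(κw) = 4.050.
Matching ψ, ψ′ at both faces gives T = [1 + V₀² sinh²(κw) / (4E(V₀ − E))]⁻¹ = 1/18.86 = 0.0530.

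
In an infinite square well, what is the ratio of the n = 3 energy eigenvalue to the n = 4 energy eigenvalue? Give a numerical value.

0.5625

E_n = n²π²ℏ²/(2mL²) so the ratio is n₂²/n₁² = 9/16 = 0.5625.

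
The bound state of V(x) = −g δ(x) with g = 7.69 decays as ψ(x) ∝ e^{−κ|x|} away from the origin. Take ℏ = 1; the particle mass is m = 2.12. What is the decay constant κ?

κ = 16.3

Integrating the TISE across x = 0 gives the cusp condition ψ'(0⁺) − ψ'(0⁻) = −(2mg/ℏ²)ψ(0).
With ψ ∝ e^{−κ|x|} this yields −2κ = −2mg/ℏ², so κ = mg/ℏ² = 16.30.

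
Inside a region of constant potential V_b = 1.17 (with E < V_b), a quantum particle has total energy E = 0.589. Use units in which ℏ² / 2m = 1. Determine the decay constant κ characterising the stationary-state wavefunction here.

κ = 0.762

Since E < V_b the TISE in this region is ψ'' = κ²ψ with κ = √(2m(V_b − E))/ℏ.
κ = √(2 × 0.5 × 0.581) = 0.7622.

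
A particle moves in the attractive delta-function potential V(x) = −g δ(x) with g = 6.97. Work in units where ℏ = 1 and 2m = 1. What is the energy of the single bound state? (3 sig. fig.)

For x ≠ 0 the bound state is ψ ∝ e^{−κ|x|}; integrating the TISE across the delta gives the cusp condition 2κ = 2mg/ℏ², so κ = 3.485.
Then E = −ℏ²κ²/(2m) = −mg²/(2ℏ²) = -12.15.

E = -12.1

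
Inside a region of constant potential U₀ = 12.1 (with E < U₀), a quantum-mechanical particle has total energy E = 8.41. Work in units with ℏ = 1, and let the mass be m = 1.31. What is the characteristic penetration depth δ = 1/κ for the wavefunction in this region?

Since E < U₀ the TISE in this region is ψ'' = κ²ψ with κ = √(2m(U₀ − E))/ℏ.
κ = √(2 × 1.31 × 3.69) = 3.109. The penetration depth is δ = 1/κ = 0.322.

δ = 0.322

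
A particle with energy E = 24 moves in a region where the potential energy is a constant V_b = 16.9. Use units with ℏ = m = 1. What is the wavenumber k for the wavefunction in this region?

k = 3.77

With E > V_b the solution is oscillatory, ψ ∝ e^{±ikx} with k = √(2m(E − V_b))/ℏ.
k = √(2 × 1 × 7.1) = 3.768.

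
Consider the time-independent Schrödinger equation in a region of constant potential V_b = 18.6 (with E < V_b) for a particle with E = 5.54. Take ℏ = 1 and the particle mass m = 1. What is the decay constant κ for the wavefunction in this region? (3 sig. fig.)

Since E < V_b the TISE in this region is ψ'' = κ²ψ with κ = √(2m(V_b − E))/ℏ.
κ = √(2 × 1 × 13.06) = 5.111.

κ = 5.11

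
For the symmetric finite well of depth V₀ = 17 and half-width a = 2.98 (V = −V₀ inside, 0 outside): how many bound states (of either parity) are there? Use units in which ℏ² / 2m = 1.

Define the well-strength parameter z₀ = (a/ℏ)√(2mV₀) = 2.98 × √(2·0.5·17) = 12.29.
A new bound state (alternating even/odd) appears each time z₀ passes a multiple of π/2, so N = ⌊2z₀/π⌋ + 1 = ⌊7.822⌋ + 1 = 8.

N = 8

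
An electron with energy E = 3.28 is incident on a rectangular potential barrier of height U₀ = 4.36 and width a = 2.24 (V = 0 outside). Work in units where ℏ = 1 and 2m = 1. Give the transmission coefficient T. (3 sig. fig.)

E < U₀: inside the barrier ψ ∝ e^{±κx} with κ = √(2m(U₀ − E))/ℏ = 1.039.
κa = 2.328, sinh(κa) = 5.079.
Matching ψ, ψ′ at both faces gives T = [1 + U₀² sinh²(κa) / (4E(U₀ − E))]⁻¹ = 1/35.61 = 0.0281.

T = 0.0281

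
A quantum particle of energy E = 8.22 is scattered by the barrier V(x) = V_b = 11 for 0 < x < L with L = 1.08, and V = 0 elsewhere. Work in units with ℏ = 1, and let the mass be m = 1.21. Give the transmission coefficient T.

E < V_b: inside the barrier ψ ∝ e^{±κx} with κ = √(2m(V_b − E))/ℏ = 2.594.
κL = 2.801, sinh(κL) = 8.202.
The exact tunnelling result is T⁻¹ = 1 + V_b² sinh²(κL) / [4E(V_b − E)] = 90.06, so T = 0.0111.

T = 0.0111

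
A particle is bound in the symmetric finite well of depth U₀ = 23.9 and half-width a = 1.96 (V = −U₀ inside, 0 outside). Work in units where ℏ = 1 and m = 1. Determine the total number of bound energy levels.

Define the well-strength parameter z₀ = (a/ℏ)√(2mU₀) = 1.96 × √(2·1·23.9) = 13.55.
A new bound state (alternating even/odd) appears each time z₀ passes a multiple of π/2, so N = ⌊2z₀/π⌋ + 1 = ⌊8.627⌋ + 1 = 9.

N = 9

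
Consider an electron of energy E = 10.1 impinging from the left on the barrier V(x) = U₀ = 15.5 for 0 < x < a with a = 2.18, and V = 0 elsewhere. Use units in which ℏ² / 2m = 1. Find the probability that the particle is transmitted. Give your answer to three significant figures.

T = 0.000145

Since E < U₀ the interior solution is evanescent with decay constant κ = √(2m(U₀ − E))/ℏ = 2.324.
κa = 5.066, sinh(κa) = 79.26.
Matching ψ, ψ′ at both faces gives T = [1 + U₀² sinh²(κa) / (4E(U₀ − E))]⁻¹ = 1/6918 = 0.000145.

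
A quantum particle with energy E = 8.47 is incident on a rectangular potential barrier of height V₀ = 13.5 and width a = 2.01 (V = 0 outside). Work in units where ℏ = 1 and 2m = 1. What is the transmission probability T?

Since E < V₀ the interior solution is evanescent with decay constant κ = √(2m(V₀ − E))/ℏ = 2.243.
κa = 4.508, sinh(κa) = 45.36.
Matching ψ, ψ′ at both faces gives T = [1 + V₀² sinh²(κa) / (4E(V₀ − E))]⁻¹ = 1/2202 = 0.000454.

T = 0.000454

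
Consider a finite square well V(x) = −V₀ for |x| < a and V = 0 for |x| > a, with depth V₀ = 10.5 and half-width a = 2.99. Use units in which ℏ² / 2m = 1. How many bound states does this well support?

N = 7

Define the well-strength parameter z₀ = (a/ℏ)√(2mV₀) = 2.99 × √(2·0.5·10.5) = 9.689.
The even/odd transcendental equations gain one root per π/2 in z₀, giving N = 1 + ⌊2z₀/π⌋ = 1 + ⌊6.168⌋ = 7.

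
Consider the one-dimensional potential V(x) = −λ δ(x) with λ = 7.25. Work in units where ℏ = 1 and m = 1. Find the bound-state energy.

E = -26.3

The bound state is ψ(x) = √κ e^{−κ|x|}. The derivative jump ψ'(0⁺) − ψ'(0⁻) = −(2mλ/ℏ²)ψ(0) fixes κ = mλ/ℏ² = 7.250.
Then E = −ℏ²κ²/(2m) = −mλ²/(2ℏ²) = -26.28.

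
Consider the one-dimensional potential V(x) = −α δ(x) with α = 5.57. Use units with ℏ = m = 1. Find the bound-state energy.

E = -15.5

For x ≠ 0 the bound state is ψ ∝ e^{−κ|x|}; integrating the TISE across the delta gives the cusp condition 2κ = 2mα/ℏ², so κ = 5.570.
Then E = −ℏ²κ²/(2m) = −mα²/(2ℏ²) = -15.51.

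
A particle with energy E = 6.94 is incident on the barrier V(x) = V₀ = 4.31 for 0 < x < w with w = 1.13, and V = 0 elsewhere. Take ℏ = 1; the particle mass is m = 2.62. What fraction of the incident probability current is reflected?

E > V₀: inside the barrier k₂ = √(2m(E − V₀))/ℏ = 3.712, k₂w = 4.195.
T = [1 + V₀² sin²(k₂w) / (4E(E − V₀))]⁻¹ = 1/1.192 = 0.839.
R = 1 − T = 0.161.

R = 0.161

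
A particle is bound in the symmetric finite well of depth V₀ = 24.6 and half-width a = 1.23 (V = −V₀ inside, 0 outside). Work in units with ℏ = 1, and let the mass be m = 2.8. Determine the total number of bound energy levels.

Define the well-strength parameter z₀ = (a/ℏ)√(2mV₀) = 1.23 × √(2·2.8·24.6) = 14.44.
A new bound state (alternating even/odd) appears each time z₀ passes a multiple of π/2, so N = ⌊2z₀/π⌋ + 1 = ⌊9.191⌋ + 1 = 10.

N = 10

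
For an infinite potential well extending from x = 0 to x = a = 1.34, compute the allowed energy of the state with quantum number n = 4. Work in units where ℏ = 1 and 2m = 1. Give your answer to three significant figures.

E = 87.9

The infinite-well eigenfunctions ψ_n = √(2/a) sin(nπx/a) vanish at both walls, giving E_n = n²π²ℏ²/(2ma²).
E_4 = 4² × π² / (2 × 0.5 × 1.34²) = 87.94.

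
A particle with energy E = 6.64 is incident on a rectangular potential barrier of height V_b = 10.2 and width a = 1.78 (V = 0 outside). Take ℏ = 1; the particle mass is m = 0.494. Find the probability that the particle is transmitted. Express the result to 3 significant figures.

E < V_b: inside the barrier ψ ∝ e^{±κx} with κ = √(2m(V_b − E))/ℏ = 1.875.
κa = 3.338, sinh(κa) = 14.07.
Matching ψ, ψ′ at both faces gives T = [1 + V_b² sinh²(κa) / (4E(V_b − E))]⁻¹ = 1/218.8 = 0.00457.

T = 0.00457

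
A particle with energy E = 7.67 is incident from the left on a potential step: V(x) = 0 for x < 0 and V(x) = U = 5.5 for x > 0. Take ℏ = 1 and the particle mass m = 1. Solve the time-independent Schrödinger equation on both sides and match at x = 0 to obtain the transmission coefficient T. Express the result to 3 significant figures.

On each side the TISE gives plane waves with k = √(2m(E − V))/ℏ: k₁ = √(2·1·7.67) = 3.917, k₂ = √(2·1·2.17) = 2.083.
Continuity of ψ and ψ′ at the step yields the reflection amplitude r = (k₁ − k₂)/(k₁ + k₂) = 0.3056; thus R = |r|² = 0.09337, T = 0.9066.

T = 0.907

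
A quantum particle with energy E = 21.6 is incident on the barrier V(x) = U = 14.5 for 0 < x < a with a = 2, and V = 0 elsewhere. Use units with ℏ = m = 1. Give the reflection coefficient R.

R = 0.236

Above the barrier the interior wavenumber is k₂ = √(2m(E − U))/ℏ = 3.768, giving phase k₂a = 7.537.
Matching at both interfaces gives T⁻¹ = 1 + U² sin²(k₂a) / [4E(E − U)] = 1.309, hence T = 0.764.
R = 1 − T = 0.236.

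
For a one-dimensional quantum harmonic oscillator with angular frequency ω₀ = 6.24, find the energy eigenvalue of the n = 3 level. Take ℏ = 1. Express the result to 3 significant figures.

E = 21.8

The oscillator eigenvalues are E_n = ℏω₀(n + ½), so E_3 = 6.24 × 3.5 = 21.84.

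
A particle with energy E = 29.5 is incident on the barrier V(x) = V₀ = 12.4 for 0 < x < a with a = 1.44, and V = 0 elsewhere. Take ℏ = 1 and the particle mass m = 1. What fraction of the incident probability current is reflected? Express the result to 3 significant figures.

R = 0.0514

Above the barrier the interior wavenumber is k₂ = √(2m(E − V₀))/ℏ = 5.848, giving phase k₂a = 8.421.
Matching at both interfaces gives T⁻¹ = 1 + V₀² sin²(k₂a) / [4E(E − V₀)] = 1.054, hence T = 0.949.
R = 1 − T = 0.0514.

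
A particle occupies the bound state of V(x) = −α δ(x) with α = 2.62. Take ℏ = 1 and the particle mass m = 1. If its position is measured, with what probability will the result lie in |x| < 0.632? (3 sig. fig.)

The normalised bound state is ψ = √κ e^{−κ|x|} with κ = mα/ℏ² = 2.620.
P(|x| < d) = ∫_{−d}^{d} κ e^{−2κ|x|} dx = 1 − e^{−2κd} = 1 − e^{−3.312} = 0.9635.

P = 0.964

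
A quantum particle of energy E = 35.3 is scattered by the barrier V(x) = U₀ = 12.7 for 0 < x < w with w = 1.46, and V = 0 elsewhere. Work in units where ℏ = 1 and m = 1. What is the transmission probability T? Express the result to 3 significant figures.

E > U₀: inside the barrier k₂ = √(2m(E − U₀))/ℏ = 6.723, k₂w = 9.816.
T = [1 + U₀² sin²(k₂w) / (4E(E − U₀))]⁻¹ = 1/1.007 = 0.993.

T = 0.993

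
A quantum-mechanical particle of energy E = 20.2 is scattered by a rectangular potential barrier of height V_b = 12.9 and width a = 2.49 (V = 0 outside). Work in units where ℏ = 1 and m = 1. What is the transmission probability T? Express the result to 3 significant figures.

T = 0.998

Above the barrier the interior wavenumber is k₂ = √(2m(E − V_b))/ℏ = 3.821, giving phase k₂a = 9.514.
Matching at both interfaces gives T⁻¹ = 1 + V_b² sin²(k₂a) / [4E(E − V_b)] = 1.002, hence T = 0.998.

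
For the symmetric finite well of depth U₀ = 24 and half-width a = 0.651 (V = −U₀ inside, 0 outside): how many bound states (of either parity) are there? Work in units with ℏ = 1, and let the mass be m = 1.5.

N = 4

The dimensionless depth is z₀ = a√(2mU₀)/ℏ = 0.651 × √(72.00) = 5.524.
The even/odd transcendental equations gain one root per π/2 in z₀, giving N = 1 + ⌊2z₀/π⌋ = 1 + ⌊3.517⌋ = 4.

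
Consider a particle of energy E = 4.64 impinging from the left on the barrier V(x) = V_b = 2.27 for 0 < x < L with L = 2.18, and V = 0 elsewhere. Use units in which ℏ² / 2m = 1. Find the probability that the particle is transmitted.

T = 0.995

Above the barrier the interior wavenumber is k₂ = √(2m(E − V_b))/ℏ = 1.539, giving phase k₂L = 3.356.
T = [1 + V_b² sin²(k₂L) / (4E(E − V_b))]⁻¹ = 1/1.005 = 0.995.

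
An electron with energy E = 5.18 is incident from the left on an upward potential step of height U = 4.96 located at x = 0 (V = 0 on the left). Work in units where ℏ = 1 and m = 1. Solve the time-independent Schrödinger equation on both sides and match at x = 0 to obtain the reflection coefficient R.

On each side the TISE gives plane waves with k = √(2m(E − V))/ℏ: k₁ = √(2·1·5.18) = 3.219, k₂ = √(2·1·0.22) = 0.6633.
Continuity of ψ and ψ′ at the step yields the reflection amplitude r = (k₁ − k₂)/(k₁ + k₂) = 0.6583; thus R = |r|² = 0.4333, T = 0.5667.

R = 0.433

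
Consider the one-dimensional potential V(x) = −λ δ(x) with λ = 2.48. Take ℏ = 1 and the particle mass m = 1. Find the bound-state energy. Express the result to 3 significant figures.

The bound state is ψ(x) = √κ e^{−κ|x|}. The derivative jump ψ'(0⁺) − ψ'(0⁻) = −(2mλ/ℏ²)ψ(0) fixes κ = mλ/ℏ² = 2.480.
Then E = −ℏ²κ²/(2m) = −mλ²/(2ℏ²) = -3.075.

E = -3.08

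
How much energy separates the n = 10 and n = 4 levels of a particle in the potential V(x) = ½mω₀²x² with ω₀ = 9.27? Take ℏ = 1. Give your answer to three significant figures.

E_n = ℏω₀(n + ½), so ΔE = (10 − 4) ℏω₀ = 6 × 9.27 = 55.62.

ΔE = 55.6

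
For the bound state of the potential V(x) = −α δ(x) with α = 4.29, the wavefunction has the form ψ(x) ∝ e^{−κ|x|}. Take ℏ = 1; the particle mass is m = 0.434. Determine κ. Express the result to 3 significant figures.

Integrating the TISE across x = 0 gives the cusp condition ψ'(0⁺) − ψ'(0⁻) = −(2mα/ℏ²)ψ(0).
With ψ ∝ e^{−κ|x|} this yields −2κ = −2mα/ℏ², so κ = mα/ℏ² = 1.862.

κ = 1.86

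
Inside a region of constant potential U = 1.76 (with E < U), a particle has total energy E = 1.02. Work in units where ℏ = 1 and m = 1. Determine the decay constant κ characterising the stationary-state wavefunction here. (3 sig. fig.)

Since E < U the TISE in this region is ψ'' = κ²ψ with κ = √(2m(U − E))/ℏ.
κ = √(2 × 1 × 0.74) = 1.217.

κ = 1.22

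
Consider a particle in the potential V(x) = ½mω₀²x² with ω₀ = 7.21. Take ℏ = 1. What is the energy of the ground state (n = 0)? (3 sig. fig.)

E = 3.61

The oscillator eigenvalues are E_n = ℏω₀(n + ½), so E_0 = 7.21 × 0.5 = 3.605.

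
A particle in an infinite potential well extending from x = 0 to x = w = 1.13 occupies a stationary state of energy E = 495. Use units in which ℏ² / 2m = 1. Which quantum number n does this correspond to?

n = 8

For an infinite well E_n = n²π²ℏ²/(2mw²), so n = (w/πℏ)√(2mE).
n = (1.13/π) × √(2 × 0.5 × 495) = 8.003 → n = 8.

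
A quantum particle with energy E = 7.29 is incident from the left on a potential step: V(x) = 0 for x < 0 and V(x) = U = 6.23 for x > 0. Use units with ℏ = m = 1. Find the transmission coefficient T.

The wavenumbers are k₁ = √(2mE)/ℏ = 3.818 on the left and k₂ = √(2m(E − U))/ℏ = 1.456 on the right.
Continuity of ψ and ψ′ at the step yields the reflection amplitude r = (k₁ − k₂)/(k₁ + k₂) = 0.4479; thus R = |r|² = 0.2006, T = 0.7994.

T = 0.799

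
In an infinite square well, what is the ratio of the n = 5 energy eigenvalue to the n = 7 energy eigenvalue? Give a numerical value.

0.510204

Since E_n ∝ n², the ratio is (5/7)² = 0.510204.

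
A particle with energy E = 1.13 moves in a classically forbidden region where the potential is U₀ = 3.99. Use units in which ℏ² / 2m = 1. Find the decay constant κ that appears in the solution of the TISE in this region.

κ = 1.69

Since E < U₀ the TISE in this region is ψ'' = κ²ψ with κ = √(2m(U₀ − E))/ℏ.
κ = √(2 × 0.5 × 2.86) = 1.691.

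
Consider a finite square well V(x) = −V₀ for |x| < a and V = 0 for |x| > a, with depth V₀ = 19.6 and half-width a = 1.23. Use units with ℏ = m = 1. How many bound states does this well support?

N = 5

The dimensionless depth is z₀ = a√(2mV₀)/ℏ = 1.23 × √(39.20) = 7.701.
The even/odd transcendental equations gain one root per π/2 in z₀, giving N = 1 + ⌊2z₀/π⌋ = 1 + ⌊4.903⌋ = 5.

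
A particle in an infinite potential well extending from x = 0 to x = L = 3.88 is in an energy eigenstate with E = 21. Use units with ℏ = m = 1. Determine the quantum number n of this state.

From E_n = n²π²ℏ²/(2mL²) invert to n = √(2mL²E)/(πℏ).
n = (3.88/π) × √(2 × 1 × 21) = 8.004 → n = 8.

n = 8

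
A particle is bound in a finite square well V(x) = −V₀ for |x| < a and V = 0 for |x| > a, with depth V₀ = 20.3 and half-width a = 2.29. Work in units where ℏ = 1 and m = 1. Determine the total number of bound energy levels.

N = 10

Define the well-strength parameter z₀ = (a/ℏ)√(2mV₀) = 2.29 × √(2·1·20.3) = 14.59.
A new bound state (alternating even/odd) appears each time z₀ passes a multiple of π/2, so N = ⌊2z₀/π⌋ + 1 = ⌊9.289⌋ + 1 = 10.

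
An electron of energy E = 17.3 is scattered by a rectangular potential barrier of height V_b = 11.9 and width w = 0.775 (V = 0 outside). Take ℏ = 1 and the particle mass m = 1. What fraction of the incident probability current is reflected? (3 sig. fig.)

R = 0.106

E > V_b: inside the barrier k₂ = √(2m(E − V_b))/ℏ = 3.286, k₂w = 2.547.
Matching at both interfaces gives T⁻¹ = 1 + V_b² sin²(k₂w) / [4E(E − V_b)] = 1.119, hence T = 0.894.
R = 1 − T = 0.106.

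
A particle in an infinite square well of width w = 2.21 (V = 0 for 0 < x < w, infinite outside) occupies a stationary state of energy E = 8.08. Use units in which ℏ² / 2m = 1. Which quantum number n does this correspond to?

n = 2

For an infinite well E_n = n²π²ℏ²/(2mw²), so n = (w/πℏ)√(2mE).
n = (2.21/π) × √(2 × 0.5 × 8.08) = 2.000 → n = 2.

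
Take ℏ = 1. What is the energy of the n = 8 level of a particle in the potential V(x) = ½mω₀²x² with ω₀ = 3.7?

The oscillator eigenvalues are E_n = ℏω₀(n + ½), so E_8 = 3.7 × 8.5 = 31.45.

E = 31.5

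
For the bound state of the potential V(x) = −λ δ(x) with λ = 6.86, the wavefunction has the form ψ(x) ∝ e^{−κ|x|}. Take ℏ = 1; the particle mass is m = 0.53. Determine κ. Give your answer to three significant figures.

Integrate −(ℏ²/2m)ψ'' − λδ(x)ψ = Eψ from −ε to +ε: the ψ'' term gives ψ'(0⁺) − ψ'(0⁻) and the δ term gives −(2mλ/ℏ²)ψ(0).
With ψ ∝ e^{−κ|x|} this yields −2κ = −2mλ/ℏ², so κ = mλ/ℏ² = 3.636.

κ = 3.64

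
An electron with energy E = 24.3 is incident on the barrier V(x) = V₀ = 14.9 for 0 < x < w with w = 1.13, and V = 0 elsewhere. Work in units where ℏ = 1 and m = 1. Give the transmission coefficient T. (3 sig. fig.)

T = 0.810

Above the barrier the interior wavenumber is k₂ = √(2m(E − V₀))/ℏ = 4.336, giving phase k₂w = 4.900.
Matching at both interfaces gives T⁻¹ = 1 + V₀² sin²(k₂w) / [4E(E − V₀)] = 1.235, hence T = 0.810.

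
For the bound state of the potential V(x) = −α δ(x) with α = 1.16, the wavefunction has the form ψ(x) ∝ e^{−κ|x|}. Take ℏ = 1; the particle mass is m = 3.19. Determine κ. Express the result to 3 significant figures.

κ = 3.70

Integrate −(ℏ²/2m)ψ'' − αδ(x)ψ = Eψ from −ε to +ε: the ψ'' term gives ψ'(0⁺) − ψ'(0⁻) and the δ term gives −(2mα/ℏ²)ψ(0).
With ψ ∝ e^{−κ|x|} this yields −2κ = −2mα/ℏ², so κ = mα/ℏ² = 3.700.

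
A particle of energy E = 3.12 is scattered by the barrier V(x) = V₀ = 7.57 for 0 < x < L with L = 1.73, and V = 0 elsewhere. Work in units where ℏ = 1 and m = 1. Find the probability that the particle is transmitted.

E < V₀: inside the barrier ψ ∝ e^{±κx} with κ = √(2m(V₀ − E))/ℏ = 2.983.
κL = 5.161, sinh(κL) = 87.17.
Matching ψ, ψ′ at both faces gives T = [1 + V₀² sinh²(κL) / (4E(V₀ − E))]⁻¹ = 1/7842 = 0.000128.

T = 0.000128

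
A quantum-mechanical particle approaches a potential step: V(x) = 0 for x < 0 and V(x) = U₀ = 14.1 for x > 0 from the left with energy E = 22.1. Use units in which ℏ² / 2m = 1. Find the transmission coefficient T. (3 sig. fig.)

The wavenumbers are k₁ = √(2mE)/ℏ = 4.701 on the left and k₂ = √(2m(E − U₀))/ℏ = 2.828 on the right.
Continuity of ψ and ψ′ at the step yields the reflection amplitude r = (k₁ − k₂)/(k₁ + k₂) = 0.2487; thus R = |r|² = 0.06186, T = 0.9381.

T = 0.938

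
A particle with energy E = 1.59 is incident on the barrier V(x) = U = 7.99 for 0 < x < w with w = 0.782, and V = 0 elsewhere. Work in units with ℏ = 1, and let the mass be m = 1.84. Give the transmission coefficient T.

E < U: inside the barrier ψ ∝ e^{±κx} with κ = √(2m(U − E))/ℏ = 4.853.
κw = 3.795, sinh(κw) = 22.23.
Matching ψ, ψ′ at both faces gives T = [1 + U² sinh²(κw) / (4E(U − E))]⁻¹ = 1/776.0 = 0.00129.

T = 0.00129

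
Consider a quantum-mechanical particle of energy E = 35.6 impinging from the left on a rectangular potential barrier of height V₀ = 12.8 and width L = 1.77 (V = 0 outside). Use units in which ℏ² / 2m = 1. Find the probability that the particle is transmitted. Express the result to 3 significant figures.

Above the barrier the interior wavenumber is k₂ = √(2m(E − V₀))/ℏ = 4.775, giving phase k₂L = 8.452.
Matching at both interfaces gives T⁻¹ = 1 + V₀² sin²(k₂L) / [4E(E − V₀)] = 1.034, hence T = 0.967.

T = 0.967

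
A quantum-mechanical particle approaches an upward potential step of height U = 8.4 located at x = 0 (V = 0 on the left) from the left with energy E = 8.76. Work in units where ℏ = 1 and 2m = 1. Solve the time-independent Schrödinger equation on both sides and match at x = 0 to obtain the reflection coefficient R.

R = 0.439

The wavenumbers are k₁ = √(2mE)/ℏ = 2.960 on the left and k₂ = √(2m(E − U))/ℏ = 0.6000 on the right.
Continuity of ψ and ψ′ at the step yields the reflection amplitude r = (k₁ − k₂)/(k₁ + k₂) = 0.6629; thus R = |r|² = 0.4394, T = 0.5606.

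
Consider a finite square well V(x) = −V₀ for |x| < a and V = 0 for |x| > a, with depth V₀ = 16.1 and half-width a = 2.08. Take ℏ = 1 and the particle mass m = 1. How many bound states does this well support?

N = 8

The dimensionless depth is z₀ = a√(2mV₀)/ℏ = 2.08 × √(32.20) = 11.80.
A new bound state (alternating even/odd) appears each time z₀ passes a multiple of π/2, so N = ⌊2z₀/π⌋ + 1 = ⌊7.514⌋ + 1 = 8.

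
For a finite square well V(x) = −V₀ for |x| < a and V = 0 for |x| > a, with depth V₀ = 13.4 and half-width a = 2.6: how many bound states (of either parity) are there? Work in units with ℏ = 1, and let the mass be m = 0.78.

N = 8

Define the well-strength parameter z₀ = (a/ℏ)√(2mV₀) = 2.6 × √(2·0.78·13.4) = 11.89.
The even/odd transcendental equations gain one root per π/2 in z₀, giving N = 1 + ⌊2z₀/π⌋ = 1 + ⌊7.568⌋ = 8.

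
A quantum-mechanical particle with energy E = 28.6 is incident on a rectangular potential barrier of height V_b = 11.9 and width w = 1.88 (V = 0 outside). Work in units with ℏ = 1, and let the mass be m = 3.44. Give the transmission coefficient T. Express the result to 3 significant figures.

Above the barrier the interior wavenumber is k₂ = √(2m(E − V_b))/ℏ = 10.72, giving phase k₂w = 20.15.
T = [1 + V_b² sin²(k₂w) / (4E(E − V_b))]⁻¹ = 1/1.069 = 0.936.

T = 0.936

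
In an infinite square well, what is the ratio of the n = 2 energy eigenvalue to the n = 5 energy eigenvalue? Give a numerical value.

0.16

Since E_n ∝ n², the ratio is (2/5)² = 0.16.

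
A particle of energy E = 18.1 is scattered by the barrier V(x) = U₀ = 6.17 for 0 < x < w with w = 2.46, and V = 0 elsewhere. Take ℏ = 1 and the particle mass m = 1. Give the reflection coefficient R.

E > U₀: inside the barrier k₂ = √(2m(E − U₀))/ℏ = 4.885, k₂w = 12.02.
Matching at both interfaces gives T⁻¹ = 1 + U₀² sin²(k₂w) / [4E(E − U₀)] = 1.012, hence T = 0.988.
R = 1 − T = 0.0119.

R = 0.0119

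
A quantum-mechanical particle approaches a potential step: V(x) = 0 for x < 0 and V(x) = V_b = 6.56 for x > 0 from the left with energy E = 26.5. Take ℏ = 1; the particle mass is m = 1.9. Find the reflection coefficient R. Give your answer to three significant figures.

R = 0.00504

On each side the TISE gives plane waves with k = √(2m(E − V))/ℏ: k₁ = √(2·1.9·26.5) = 10.03, k₂ = √(2·1.9·19.94) = 8.705.
Continuity of ψ and ψ′ at the step yields the reflection amplitude r = (k₁ − k₂)/(k₁ + k₂) = 0.07098; thus R = |r|² = 0.005039, T = 0.9950.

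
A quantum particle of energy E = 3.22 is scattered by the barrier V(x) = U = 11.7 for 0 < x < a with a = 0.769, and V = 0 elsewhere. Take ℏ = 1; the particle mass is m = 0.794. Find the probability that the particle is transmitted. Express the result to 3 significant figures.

E < U: inside the barrier ψ ∝ e^{±κx} with κ = √(2m(U − E))/ℏ = 3.670.
κa = 2.822, sinh(κa) = 8.375.
The exact tunnelling result is T⁻¹ = 1 + U² sinh²(κa) / [4E(U − E)] = 88.91, so T = 0.0112.

T = 0.0112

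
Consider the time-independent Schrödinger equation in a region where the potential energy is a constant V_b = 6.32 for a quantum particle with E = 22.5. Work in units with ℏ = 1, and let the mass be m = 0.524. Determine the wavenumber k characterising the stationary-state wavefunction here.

With E > V_b the solution is oscillatory, ψ ∝ e^{±ikx} with k = √(2m(E − V_b))/ℏ.
k = √(2 × 0.524 × 16.18) = 4.118.

k = 4.12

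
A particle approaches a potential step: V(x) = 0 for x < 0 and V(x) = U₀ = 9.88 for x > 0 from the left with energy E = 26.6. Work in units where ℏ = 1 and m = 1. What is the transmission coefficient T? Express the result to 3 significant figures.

The wavenumbers are k₁ = √(2mE)/ℏ = 7.294 on the left and k₂ = √(2m(E − U₀))/ℏ = 5.783 on the right.
Matching ψ and ψ′ at x = 0 gives r = (k₁ − k₂)/(k₁ + k₂), so R = r² = 0.01335 and T = 1 − R = 0.9866.

T = 0.987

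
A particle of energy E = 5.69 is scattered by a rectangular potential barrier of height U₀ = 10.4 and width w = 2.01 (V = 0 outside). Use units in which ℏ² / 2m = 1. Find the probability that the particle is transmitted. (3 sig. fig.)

E < U₀: inside the barrier ψ ∝ e^{±κx} with κ = √(2m(U₀ − E))/ℏ = 2.170.
κw = 4.362, sinh(κw) = 39.21.
The exact tunnelling result is T⁻¹ = 1 + U₀² sinh²(κw) / [4E(U₀ − E)] = 1552, so T = 0.000644.

T = 0.000644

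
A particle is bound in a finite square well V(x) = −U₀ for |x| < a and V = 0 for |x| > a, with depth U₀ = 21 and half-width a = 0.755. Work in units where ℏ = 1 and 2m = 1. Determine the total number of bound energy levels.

N = 3

The dimensionless depth is z₀ = a√(2mU₀)/ℏ = 0.755 × √(21.00) = 3.460.
The even/odd transcendental equations gain one root per π/2 in z₀, giving N = 1 + ⌊2z₀/π⌋ = 1 + ⌊2.203⌋ = 3.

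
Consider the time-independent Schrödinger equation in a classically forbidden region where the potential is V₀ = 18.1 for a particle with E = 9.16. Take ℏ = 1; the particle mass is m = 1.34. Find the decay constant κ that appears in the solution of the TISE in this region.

κ = 4.89

Since E < V₀ the TISE in this region is ψ'' = κ²ψ with κ = √(2m(V₀ − E))/ℏ.
κ = √(2 × 1.34 × 8.94) = 4.895.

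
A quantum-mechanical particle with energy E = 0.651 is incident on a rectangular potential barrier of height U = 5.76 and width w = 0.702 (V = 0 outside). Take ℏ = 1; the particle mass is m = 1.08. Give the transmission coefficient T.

E < U: inside the barrier ψ ∝ e^{±κx} with κ = √(2m(U − E))/ℏ = 3.322.
κw = 2.332, sinh(κw) = 5.101.
The exact tunnelling result is T⁻¹ = 1 + U² sinh²(κw) / [4E(U − E)] = 65.89, so T = 0.0152.

T = 0.0152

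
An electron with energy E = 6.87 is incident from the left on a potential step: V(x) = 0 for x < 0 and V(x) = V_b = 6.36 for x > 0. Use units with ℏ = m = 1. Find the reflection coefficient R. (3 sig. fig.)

R = 0.327

The wavenumbers are k₁ = √(2mE)/ℏ = 3.707 on the left and k₂ = √(2m(E − V_b))/ℏ = 1.010 on the right.
Continuity of ψ and ψ′ at the step yields the reflection amplitude r = (k₁ − k₂)/(k₁ + k₂) = 0.5718; thus R = |r|² = 0.3269, T = 0.6731.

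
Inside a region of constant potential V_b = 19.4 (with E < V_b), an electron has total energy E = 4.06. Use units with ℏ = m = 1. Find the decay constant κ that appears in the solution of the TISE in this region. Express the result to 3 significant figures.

Since E < V_b the TISE in this region is ψ'' = κ²ψ with κ = √(2m(V_b − E))/ℏ.
κ = √(2 × 1 × 15.34) = 5.539.

κ = 5.54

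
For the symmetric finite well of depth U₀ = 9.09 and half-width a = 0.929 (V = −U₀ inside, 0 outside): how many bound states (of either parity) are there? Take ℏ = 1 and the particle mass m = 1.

The dimensionless depth is z₀ = a√(2mU₀)/ℏ = 0.929 × √(18.18) = 3.961.
The even/odd transcendental equations gain one root per π/2 in z₀, giving N = 1 + ⌊2z₀/π⌋ = 1 + ⌊2.522⌋ = 3.

N = 3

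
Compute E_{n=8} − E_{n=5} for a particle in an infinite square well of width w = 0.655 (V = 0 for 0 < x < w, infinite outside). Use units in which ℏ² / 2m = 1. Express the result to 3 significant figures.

ΔE = 897

E_n = n²π²ℏ²/(2mw²), so ΔE = (8² − 5²) π²ℏ²/(2mw²).
ΔE = 39 × π² / (2 × 0.5 × 0.655²) = 897.2.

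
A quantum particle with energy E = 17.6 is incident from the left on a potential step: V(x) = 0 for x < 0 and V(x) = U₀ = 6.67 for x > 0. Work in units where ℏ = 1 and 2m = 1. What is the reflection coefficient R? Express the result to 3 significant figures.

The wavenumbers are k₁ = √(2mE)/ℏ = 4.195 on the left and k₂ = √(2m(E − U₀))/ℏ = 3.306 on the right.
Continuity of ψ and ψ′ at the step yields the reflection amplitude r = (k₁ − k₂)/(k₁ + k₂) = 0.1185; thus R = |r|² = 0.01405, T = 0.9859.

R = 0.0141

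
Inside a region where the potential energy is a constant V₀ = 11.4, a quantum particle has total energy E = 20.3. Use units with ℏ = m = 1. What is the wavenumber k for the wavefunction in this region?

k = 4.22

With E > V₀ the solution is oscillatory, ψ ∝ e^{±ikx} with k = √(2m(E − V₀))/ℏ.
k = √(2 × 1 × 8.9) = 4.219.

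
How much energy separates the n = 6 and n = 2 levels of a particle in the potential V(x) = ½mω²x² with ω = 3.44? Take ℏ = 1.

ΔE = 13.8

E_n = ℏω(n + ½), so ΔE = (6 − 2) ℏω = 4 × 3.44 = 13.76.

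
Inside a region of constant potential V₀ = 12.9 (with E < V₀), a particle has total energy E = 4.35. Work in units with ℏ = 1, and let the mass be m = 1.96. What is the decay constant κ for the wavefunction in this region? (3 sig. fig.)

Since E < V₀ the TISE in this region is ψ'' = κ²ψ with κ = √(2m(V₀ − E))/ℏ.
κ = √(2 × 1.96 × 8.55) = 5.789.

κ = 5.79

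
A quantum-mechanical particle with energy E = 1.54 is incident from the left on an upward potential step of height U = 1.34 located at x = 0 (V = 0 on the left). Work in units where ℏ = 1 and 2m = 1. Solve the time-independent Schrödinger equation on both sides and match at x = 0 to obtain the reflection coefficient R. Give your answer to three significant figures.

R = 0.221

The wavenumbers are k₁ = √(2mE)/ℏ = 1.241 on the left and k₂ = √(2m(E − U))/ℏ = 0.4472 on the right.
Matching ψ and ψ′ at x = 0 gives r = (k₁ − k₂)/(k₁ + k₂), so R = r² = 0.2211 and T = 1 − R = 0.7789.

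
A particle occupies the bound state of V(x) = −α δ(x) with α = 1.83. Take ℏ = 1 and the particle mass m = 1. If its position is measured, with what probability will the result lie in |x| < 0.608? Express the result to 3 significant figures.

The normalised bound state is ψ = √κ e^{−κ|x|} with κ = mα/ℏ² = 1.830.
P(|x| < d) = ∫_{−d}^{d} κ e^{−2κ|x|} dx = 1 − e^{−2κd} = 1 − e^{−2.225} = 0.8920.

P = 0.892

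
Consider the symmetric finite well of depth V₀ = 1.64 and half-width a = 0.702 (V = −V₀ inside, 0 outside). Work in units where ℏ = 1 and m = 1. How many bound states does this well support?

N = 1

Define the well-strength parameter z₀ = (a/ℏ)√(2mV₀) = 0.702 × √(2·1·1.64) = 1.271.
A new bound state (alternating even/odd) appears each time z₀ passes a multiple of π/2, so N = ⌊2z₀/π⌋ + 1 = ⌊0.8094⌋ + 1 = 1.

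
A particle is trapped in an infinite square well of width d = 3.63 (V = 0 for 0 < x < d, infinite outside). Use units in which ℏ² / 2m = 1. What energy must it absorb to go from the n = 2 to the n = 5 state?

ΔE = 15.7

E_n = n²π²ℏ²/(2md²), so ΔE = (5² − 2²) π²ℏ²/(2md²).
ΔE = 21 × π² / (2 × 0.5 × 3.63²) = 15.73.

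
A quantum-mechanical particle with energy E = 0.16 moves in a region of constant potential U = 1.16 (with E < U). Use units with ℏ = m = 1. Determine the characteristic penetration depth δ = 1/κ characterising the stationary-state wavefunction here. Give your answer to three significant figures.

Since E < U the TISE in this region is ψ'' = κ²ψ with κ = √(2m(U − E))/ℏ.
κ = √(2 × 1 × 1) = 1.414. The penetration depth is δ = 1/κ = 0.707.

δ = 0.707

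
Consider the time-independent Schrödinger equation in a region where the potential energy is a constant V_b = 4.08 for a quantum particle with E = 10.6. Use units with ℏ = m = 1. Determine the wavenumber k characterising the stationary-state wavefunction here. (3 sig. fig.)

k = 3.61

With E > V_b the solution is oscillatory, ψ ∝ e^{±ikx} with k = √(2m(E − V_b))/ℏ.
k = √(2 × 1 × 6.52) = 3.611.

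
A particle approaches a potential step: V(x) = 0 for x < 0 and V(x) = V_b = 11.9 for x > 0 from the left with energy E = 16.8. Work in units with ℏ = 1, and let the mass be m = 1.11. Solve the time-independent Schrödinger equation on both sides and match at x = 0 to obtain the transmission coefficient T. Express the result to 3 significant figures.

The wavenumbers are k₁ = √(2mE)/ℏ = 6.107 on the left and k₂ = √(2m(E − V_b))/ℏ = 3.298 on the right.
Matching ψ and ψ′ at x = 0 gives r = (k₁ − k₂)/(k₁ + k₂), so R = r² = 0.08919 and T = 1 − R = 0.9108.

T = 0.911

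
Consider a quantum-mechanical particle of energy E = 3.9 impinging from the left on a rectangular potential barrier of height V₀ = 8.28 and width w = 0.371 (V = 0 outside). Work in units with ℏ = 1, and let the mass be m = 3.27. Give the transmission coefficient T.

T = 0.0724

E < V₀: inside the barrier ψ ∝ e^{±κx} with κ = √(2m(V₀ − E))/ℏ = 5.352.
κw = 1.986, sinh(κw) = 3.573.
Matching ψ, ψ′ at both faces gives T = [1 + V₀² sinh²(κw) / (4E(V₀ − E))]⁻¹ = 1/13.81 = 0.0724.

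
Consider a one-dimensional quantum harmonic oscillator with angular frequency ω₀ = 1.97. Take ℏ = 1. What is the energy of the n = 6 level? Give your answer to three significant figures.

Using E_n = (n + ½)ℏω₀: E_6 = 6.5 × 1.97 = 12.81.

E = 12.8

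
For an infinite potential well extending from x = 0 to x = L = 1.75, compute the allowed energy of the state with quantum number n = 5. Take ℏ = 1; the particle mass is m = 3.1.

E = 13.0

Requiring ψ(0) = ψ(L) = 0 quantises k = nπ/L, hence E_n = ℏ²k²/2m = n²π²ℏ²/(2mL²).
E_5 = 5² × π² / (2 × 3.1 × 1.75²) = 12.99.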